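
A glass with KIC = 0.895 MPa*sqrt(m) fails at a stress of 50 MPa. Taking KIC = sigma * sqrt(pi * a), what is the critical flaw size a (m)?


Rearrange KIC = sigma * sqrt(pi * a):
  sqrt(pi * a) = KIC / sigma
  sqrt(pi * a) = 0.895 / 50 = 0.0179
  a = (KIC / sigma)^2 / pi
  a = 0.0179^2 / pi = 0.000102 m

0.000102 m


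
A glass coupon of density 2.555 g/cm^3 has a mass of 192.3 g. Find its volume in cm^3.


Rearrange rho = m / V:
  V = m / rho
  V = 192.3 / 2.555 = 75.264 cm^3

75.264 cm^3


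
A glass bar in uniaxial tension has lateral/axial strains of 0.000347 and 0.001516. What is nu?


Poisson's ratio: nu = lateral strain / axial strain
  nu = 0.000347 / 0.001516 = 0.2289

0.2289


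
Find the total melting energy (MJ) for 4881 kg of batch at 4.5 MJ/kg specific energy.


Total energy = mass * specific energy
  E = 4881 * 4.5 = 21964.5 MJ

21964.5 MJ


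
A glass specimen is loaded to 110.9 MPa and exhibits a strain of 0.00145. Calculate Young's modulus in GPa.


Young's modulus: E = stress / strain
  E = 110.9 MPa / 0.00145 = 76482.76 MPa
Convert to GPa: 76482.76 / 1000 = 76.48 GPa

76.48 GPa


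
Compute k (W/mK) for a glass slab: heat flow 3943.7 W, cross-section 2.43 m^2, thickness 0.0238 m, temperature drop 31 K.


Fourier's law rearranged: k = Q * t / (A * dT)
  Numerator = 3943.7 * 0.0238 = 93.86006
  Denominator = 2.43 * 31 = 75.33
  k = 93.86006 / 75.33 = 1.246 W/mK

1.246 W/mK


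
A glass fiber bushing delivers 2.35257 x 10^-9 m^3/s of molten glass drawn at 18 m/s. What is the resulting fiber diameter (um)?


Cross-sectional area from continuity:
  A = Q / v = 2.35257 x 10^-9 / 18 = 1.306983 x 10^-10 m^2
Diameter from circular cross-section:
  d = sqrt(4A / pi) * 10^6 (m -> um)
  d = sqrt(4 * 1.306983 x 10^-10 / pi) * 10^6 = 12.9 um

12.9 um


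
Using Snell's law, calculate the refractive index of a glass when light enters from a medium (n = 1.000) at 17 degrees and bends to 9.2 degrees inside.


Apply Snell's law: n1 * sin(theta1) = n2 * sin(theta2)
  n2 = n1 * sin(theta1) / sin(theta2)
  sin(17) = 0.292372
  sin(9.2) = 0.159881
  n2 = 1.000 * 0.292372 / 0.159881 = 1.8287

1.8287


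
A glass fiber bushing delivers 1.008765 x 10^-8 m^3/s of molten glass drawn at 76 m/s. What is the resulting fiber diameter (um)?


Cross-sectional area from continuity:
  A = Q / v = 1.008765 x 10^-8 / 76 = 1.327322 x 10^-10 m^2
Diameter from circular cross-section:
  d = sqrt(4A / pi) * 10^6 (m -> um)
  d = sqrt(4 * 1.327322 x 10^-10 / pi) * 10^6 = 13.0 um

13.0 um


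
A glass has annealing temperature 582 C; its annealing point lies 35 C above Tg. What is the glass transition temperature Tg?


Rearrange T_anneal = Tg + offset for Tg:
  Tg = T_anneal - offset = 582 - 35 = 547 C

547 C


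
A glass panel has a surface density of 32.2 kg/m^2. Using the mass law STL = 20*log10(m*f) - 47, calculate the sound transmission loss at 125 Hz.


Mass law: STL = 20 * log10(m * f) - 47
  m * f = 32.2 * 125 = 4025
  log10(4025) = 3.60477
  STL = 20 * 3.60477 - 47 = 72.0954 - 47 = 25.1 dB

25.1 dB


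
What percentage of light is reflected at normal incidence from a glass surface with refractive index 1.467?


Fresnel reflectance at normal incidence:
  R = ((n - 1)/(n + 1))^2
  (n - 1)/(n + 1) = (1.467 - 1)/(1.467 + 1) = 0.189299
  R = 0.189299^2 = 0.0358341
  R(%) = 0.0358341 * 100 = 3.583%

3.583%


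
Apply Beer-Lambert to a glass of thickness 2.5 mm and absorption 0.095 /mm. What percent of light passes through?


Beer-Lambert law: T = exp(-alpha * thickness)
  exponent = -0.095 * 2.5 = -0.2375
  T = exp(-0.2375) = 0.7886
  Percentage = 0.7886 * 100 = 78.86%

78.86%


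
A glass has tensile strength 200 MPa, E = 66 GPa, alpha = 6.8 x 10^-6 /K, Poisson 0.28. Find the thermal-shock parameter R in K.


Thermal shock resistance: R = sigma * (1 - nu) / (E * alpha)
  Numerator = 200 * (1 - 0.28) = 144.0
  Denominator = 66 * 1000 * (6.8 x 10^-6) = 0.4488
  R = 144.0 / 0.4488 = 320.9 K

320.9 K


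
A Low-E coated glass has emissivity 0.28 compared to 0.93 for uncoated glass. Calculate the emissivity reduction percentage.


Percentage reduction = (1 - coated/uncoated) * 100
  Ratio = 0.28 / 0.93 = 0.3011
  Reduction = (1 - 0.3011) * 100 = 69.9%

69.9%


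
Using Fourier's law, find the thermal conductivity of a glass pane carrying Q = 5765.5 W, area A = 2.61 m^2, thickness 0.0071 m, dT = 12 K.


Fourier's law rearranged: k = Q * t / (A * dT)
  Numerator = 5765.5 * 0.0071 = 40.93505
  Denominator = 2.61 * 12 = 31.32
  k = 40.93505 / 31.32 = 1.307 W/mK

1.307 W/mK


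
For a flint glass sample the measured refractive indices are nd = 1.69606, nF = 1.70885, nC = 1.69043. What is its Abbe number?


Abbe number formula: Vd = (nd - 1) / (nF - nC)
  nd - 1 = 1.69606 - 1 = 0.69606
  nF - nC = 1.70885 - 1.69043 = 0.01842
  Vd = 0.69606 / 0.01842 = 37.79

37.79


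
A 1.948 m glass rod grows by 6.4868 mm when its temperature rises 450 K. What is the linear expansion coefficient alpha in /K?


Rearrange dL = alpha * L0 * dT for alpha:
  alpha = dL / (L0 * dT)
  alpha = (6.4868 / 1000) / (1.948 * 450) = 0.0000074 /K = 7.4 x 10^-6 /K

7.4 x 10^-6 /K


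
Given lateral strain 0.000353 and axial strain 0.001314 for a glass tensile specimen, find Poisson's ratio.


Poisson's ratio: nu = lateral strain / axial strain
  nu = 0.000353 / 0.001314 = 0.2686

0.2686


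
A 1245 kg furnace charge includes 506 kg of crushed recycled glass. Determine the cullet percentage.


Cullet ratio = (cullet mass / total batch mass) * 100
  Ratio = 506 / 1245 * 100 = 40.64%

40.64%


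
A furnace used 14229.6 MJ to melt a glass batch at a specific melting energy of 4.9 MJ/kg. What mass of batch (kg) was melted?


Rearrange E = m * s for m:
  m = E / s
  m = 14229.6 / 4.9 = 2904.0 kg

2904.0 kg


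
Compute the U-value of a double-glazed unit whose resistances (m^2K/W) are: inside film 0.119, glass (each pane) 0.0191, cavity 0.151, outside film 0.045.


Total thermal resistance (series):
  R_total = R_in + R_glass + R_air + R_glass + R_out
  R_total = 0.119 + 0.0191 + 0.151 + 0.0191 + 0.045 = 0.3532 m^2K/W
U-value = 1 / R_total = 1 / 0.3532 = 2.831 W/m^2K

2.831 W/m^2K


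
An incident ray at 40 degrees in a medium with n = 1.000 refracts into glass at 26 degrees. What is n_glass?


Apply Snell's law: n1 * sin(theta1) = n2 * sin(theta2)
  n2 = n1 * sin(theta1) / sin(theta2)
  sin(40) = 0.642788
  sin(26) = 0.438371
  n2 = 1.000 * 0.642788 / 0.438371 = 1.4663

1.4663


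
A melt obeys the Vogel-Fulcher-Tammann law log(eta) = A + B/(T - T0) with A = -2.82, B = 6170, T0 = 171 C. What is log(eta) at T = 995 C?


VFT equation: log(eta) = A + B / (T - T0)
  T - T0 = 995 - 171 = 824
  B / (T - T0) = 6170 / 824 = 7.488
  log(eta) = -2.82 + 7.488 = 4.668

4.668


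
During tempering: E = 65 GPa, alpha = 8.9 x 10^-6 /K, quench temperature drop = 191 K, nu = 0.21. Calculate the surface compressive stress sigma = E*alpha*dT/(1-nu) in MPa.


Tempering stress: sigma = E * alpha * dT / (1 - nu)
  E (MPa) = 65 * 1000 = 65000
  Numerator = 65000 * (8.9 x 10^-6) * 191 = 110.4935
  Denominator = 1 - 0.21 = 0.79
  sigma = 110.4935 / 0.79 = 139.9 MPa

139.9 MPa


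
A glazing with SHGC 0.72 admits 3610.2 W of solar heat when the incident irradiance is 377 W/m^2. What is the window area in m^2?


Rearrange Q = Area * SHGC * Irradiance:
  Area = Q / (SHGC * Irradiance)
  Area = 3610.2 / (0.72 * 377) = 13.3 m^2

13.3 m^2


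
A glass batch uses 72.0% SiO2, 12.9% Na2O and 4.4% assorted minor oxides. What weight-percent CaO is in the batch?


Pieces sum to 100%:
  CaO = 100 - (SiO2 + Na2O + others)
  CaO = 100 - (72.0 + 12.9 + 4.4) = 10.7%

10.7%


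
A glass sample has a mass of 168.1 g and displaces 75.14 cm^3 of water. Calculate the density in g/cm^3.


Use the definition of density:
  rho = mass / volume
  rho = 168.1 / 75.14 = 2.237 g/cm^3

2.237 g/cm^3


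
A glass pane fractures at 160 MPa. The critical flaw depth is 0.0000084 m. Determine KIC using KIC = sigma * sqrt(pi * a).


Fracture toughness: KIC = sigma * sqrt(pi * a)
  pi * a = pi * 0.0000084 = 0.000026389
  sqrt(pi * a) = 0.005137
  KIC = 160 * 0.005137 = 0.822 MPa*sqrt(m)

0.822 MPa*sqrt(m)


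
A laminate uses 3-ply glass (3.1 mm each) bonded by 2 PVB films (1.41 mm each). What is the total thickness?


Total thickness = glass contribution + PVB contribution
  Glass: 3 * 3.1 = 9.3 mm
  PVB: 2 * 1.41 = 2.82 mm
  Total = 9.3 + 2.82 = 12.12 mm

12.12 mm


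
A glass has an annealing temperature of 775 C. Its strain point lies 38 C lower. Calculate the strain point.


Strain point = annealing point - difference:
  T_strain = 775 - 38 = 737 C

737 C


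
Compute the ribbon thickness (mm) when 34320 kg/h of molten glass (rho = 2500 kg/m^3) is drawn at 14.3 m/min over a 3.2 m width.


Ribbon cross-section from mass balance:
  Volume rate = throughput / density = 34320 / 2500 = 13.728 m^3/h
  thickness = volume rate / (speed * 60 * width), i.e.
  thickness = throughput / (60 * speed * width * density) * 1000
  thickness = 34320 / (60 * 14.3 * 3.2 * 2500) * 1000 = 5.0 mm

5.0 mm


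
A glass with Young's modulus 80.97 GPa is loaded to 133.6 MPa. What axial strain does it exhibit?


Rearrange E = sigma / epsilon:
  epsilon = sigma / E
  E (MPa) = 80.97 * 1000 = 80970
  epsilon = 133.6 / 80970 = 0.00165

0.00165


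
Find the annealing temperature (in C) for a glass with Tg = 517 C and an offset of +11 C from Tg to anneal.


The annealing temperature is Tg plus the offset:
  T_anneal = 517 + 11 = 528 C

528 C


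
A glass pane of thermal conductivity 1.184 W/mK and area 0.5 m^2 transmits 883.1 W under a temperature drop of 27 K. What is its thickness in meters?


Fourier's law: t = k * A * dT / Q
  t = 1.184 * 0.5 * 27 / 883.1
  t = 15.984 / 883.1 = 0.0181 m

0.0181 m


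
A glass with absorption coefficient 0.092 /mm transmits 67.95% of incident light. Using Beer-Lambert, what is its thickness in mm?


Rearrange T = exp(-alpha * thickness):
  thickness = -ln(T) / alpha
  T = 67.95/100 = 0.6795
  ln(T) = -0.3864
  -ln(T) = 0.3864
  thickness = 0.3864 / 0.092 = 4.2 mm

4.2 mm


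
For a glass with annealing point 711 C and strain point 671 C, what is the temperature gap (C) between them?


Gap = T_anneal - T_strain:
  gap = 711 - 671 = 40 C

40 C


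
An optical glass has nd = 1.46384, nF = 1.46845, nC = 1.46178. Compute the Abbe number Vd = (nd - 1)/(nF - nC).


Abbe number formula: Vd = (nd - 1) / (nF - nC)
  nd - 1 = 1.46384 - 1 = 0.46384
  nF - nC = 1.46845 - 1.46178 = 0.00667
  Vd = 0.46384 / 0.00667 = 69.54

69.54


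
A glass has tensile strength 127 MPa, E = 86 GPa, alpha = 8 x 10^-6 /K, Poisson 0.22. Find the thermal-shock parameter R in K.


Thermal shock resistance: R = sigma * (1 - nu) / (E * alpha)
  Numerator = 127 * (1 - 0.22) = 99.06
  Denominator = 86 * 1000 * (8 x 10^-6) = 0.688
  R = 99.06 / 0.688 = 144.0 K

144.0 K


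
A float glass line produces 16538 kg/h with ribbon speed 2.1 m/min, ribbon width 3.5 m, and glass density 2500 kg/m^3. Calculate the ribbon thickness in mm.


Ribbon cross-section from mass balance:
  Volume rate = throughput / density = 16538 / 2500 = 6.6152 m^3/h
  thickness = volume rate / (speed * 60 * width), i.e.
  thickness = throughput / (60 * speed * width * density) * 1000
  thickness = 16538 / (60 * 2.1 * 3.5 * 2500) * 1000 = 15.0 mm

15.0 mm


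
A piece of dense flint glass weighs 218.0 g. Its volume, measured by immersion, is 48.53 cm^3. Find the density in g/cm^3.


Use the definition of density:
  rho = mass / volume
  rho = 218.0 / 48.53 = 4.492 g/cm^3

4.492 g/cm^3


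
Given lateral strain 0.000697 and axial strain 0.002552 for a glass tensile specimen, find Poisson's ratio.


Poisson's ratio: nu = lateral strain / axial strain
  nu = 0.000697 / 0.002552 = 0.2731

0.2731


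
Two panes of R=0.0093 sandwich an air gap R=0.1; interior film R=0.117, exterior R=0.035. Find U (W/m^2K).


Total thermal resistance (series):
  R_total = R_in + R_glass + R_air + R_glass + R_out
  R_total = 0.117 + 0.0093 + 0.1 + 0.0093 + 0.035 = 0.2706 m^2K/W
U-value = 1 / R_total = 1 / 0.2706 = 3.695 W/m^2K

3.695 W/m^2K


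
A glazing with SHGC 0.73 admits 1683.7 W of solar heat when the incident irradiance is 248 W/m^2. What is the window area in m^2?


Rearrange Q = Area * SHGC * Irradiance:
  Area = Q / (SHGC * Irradiance)
  Area = 1683.7 / (0.73 * 248) = 9.3 m^2

9.3 m^2


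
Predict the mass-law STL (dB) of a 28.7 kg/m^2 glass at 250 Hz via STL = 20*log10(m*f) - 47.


Mass law: STL = 20 * log10(m * f) - 47
  m * f = 28.7 * 250 = 7175
  log10(7175) = 3.85582
  STL = 20 * 3.85582 - 47 = 77.1164 - 47 = 30.1 dB

30.1 dB


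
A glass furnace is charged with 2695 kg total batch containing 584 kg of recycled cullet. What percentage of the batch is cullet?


Cullet ratio = (cullet mass / total batch mass) * 100
  Ratio = 584 / 2695 * 100 = 21.67%

21.67%


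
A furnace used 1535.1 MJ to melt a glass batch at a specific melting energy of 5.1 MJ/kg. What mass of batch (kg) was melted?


Rearrange E = m * s for m:
  m = E / s
  m = 1535.1 / 5.1 = 301.0 kg

301.0 kg


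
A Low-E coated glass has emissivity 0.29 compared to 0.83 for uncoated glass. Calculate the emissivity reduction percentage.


Percentage reduction = (1 - coated/uncoated) * 100
  Ratio = 0.29 / 0.83 = 0.3494
  Reduction = (1 - 0.3494) * 100 = 65.1%

65.1%


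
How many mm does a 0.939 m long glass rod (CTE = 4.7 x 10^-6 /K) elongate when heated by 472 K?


Thermal expansion formula: dL = alpha * L0 * dT
  dL = (4.7 x 10^-6) * 0.939 * 472 = 0.00208308 m
Convert to mm: 0.00208308 * 1000 = 2.0831 mm

2.0831 mm


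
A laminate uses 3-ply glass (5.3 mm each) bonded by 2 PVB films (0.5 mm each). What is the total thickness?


Total thickness = glass contribution + PVB contribution
  Glass: 3 * 5.3 = 15.9 mm
  PVB: 2 * 0.5 = 1.0 mm
  Total = 15.9 + 1.0 = 16.9 mm

16.9 mm


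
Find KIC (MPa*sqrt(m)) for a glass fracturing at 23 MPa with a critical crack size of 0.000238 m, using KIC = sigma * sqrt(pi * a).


Fracture toughness: KIC = sigma * sqrt(pi * a)
  pi * a = pi * 0.000238 = 0.000747699
  sqrt(pi * a) = 0.027344
  KIC = 23 * 0.027344 = 0.629 MPa*sqrt(m)

0.629 MPa*sqrt(m)


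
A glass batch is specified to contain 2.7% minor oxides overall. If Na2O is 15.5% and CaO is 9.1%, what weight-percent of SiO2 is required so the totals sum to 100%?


Known pieces sum to 100%:
  SiO2 = 100 - (others + Na2O + CaO)
  SiO2 = 100 - (2.7 + 15.5 + 9.1) = 72.7%

72.7%


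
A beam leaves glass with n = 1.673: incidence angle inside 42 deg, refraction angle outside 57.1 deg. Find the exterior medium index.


Apply Snell's law: n1 * sin(theta1) = n2 * sin(theta2)
  n2 = n1 * sin(theta1) / sin(theta2)
  sin(42) = 0.669131
  sin(57.1) = 0.83962
  n2 = 1.673 * 0.669131 / 0.83962 = 1.3333

1.3333


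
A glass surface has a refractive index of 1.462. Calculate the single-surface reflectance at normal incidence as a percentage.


Fresnel reflectance at normal incidence:
  R = ((n - 1)/(n + 1))^2
  (n - 1)/(n + 1) = (1.462 - 1)/(1.462 + 1) = 0.187652
  R = 0.187652^2 = 0.0352133
  R(%) = 0.0352133 * 100 = 3.521%

3.521%


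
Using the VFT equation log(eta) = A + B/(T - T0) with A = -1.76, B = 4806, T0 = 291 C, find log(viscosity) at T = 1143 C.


VFT equation: log(eta) = A + B / (T - T0)
  T - T0 = 1143 - 291 = 852
  B / (T - T0) = 4806 / 852 = 5.641
  log(eta) = -1.76 + 5.641 = 3.881

3.881


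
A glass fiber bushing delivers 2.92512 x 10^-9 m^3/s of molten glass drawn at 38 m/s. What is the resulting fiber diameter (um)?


Cross-sectional area from continuity:
  A = Q / v = 2.92512 x 10^-9 / 38 = 7.697684 x 10^-11 m^2
Diameter from circular cross-section:
  d = sqrt(4A / pi) * 10^6 (m -> um)
  d = sqrt(4 * 7.697684 x 10^-11 / pi) * 10^6 = 9.9 um

9.9 um


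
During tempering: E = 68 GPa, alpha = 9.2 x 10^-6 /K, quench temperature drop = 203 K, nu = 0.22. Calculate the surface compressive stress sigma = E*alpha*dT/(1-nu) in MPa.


Tempering stress: sigma = E * alpha * dT / (1 - nu)
  E (MPa) = 68 * 1000 = 68000
  Numerator = 68000 * (9.2 x 10^-6) * 203 = 126.9968
  Denominator = 1 - 0.22 = 0.78
  sigma = 126.9968 / 0.78 = 162.8 MPa

162.8 MPa


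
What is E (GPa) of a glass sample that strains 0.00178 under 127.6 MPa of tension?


Young's modulus: E = stress / strain
  E = 127.6 MPa / 0.00178 = 71685.39 MPa
Convert to GPa: 71685.39 / 1000 = 71.69 GPa

71.69 GPa


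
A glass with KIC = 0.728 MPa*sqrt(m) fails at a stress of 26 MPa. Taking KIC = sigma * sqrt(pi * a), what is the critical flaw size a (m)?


Rearrange KIC = sigma * sqrt(pi * a):
  sqrt(pi * a) = KIC / sigma
  sqrt(pi * a) = 0.728 / 26 = 0.028
  a = (KIC / sigma)^2 / pi
  a = 0.028^2 / pi = 0.0002496 m

0.0002496 m


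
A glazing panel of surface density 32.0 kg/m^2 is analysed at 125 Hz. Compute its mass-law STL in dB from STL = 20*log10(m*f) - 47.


Mass law: STL = 20 * log10(m * f) - 47
  m * f = 32.0 * 125 = 4000
  log10(4000) = 3.60206
  STL = 20 * 3.60206 - 47 = 72.0412 - 47 = 25.0 dB

25.0 dB


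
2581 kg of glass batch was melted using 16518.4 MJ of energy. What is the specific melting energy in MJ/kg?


Rearrange E = m * s for s:
  s = E / m
  s = 16518.4 / 2581 = 6.4 MJ/kg

6.4 MJ/kg


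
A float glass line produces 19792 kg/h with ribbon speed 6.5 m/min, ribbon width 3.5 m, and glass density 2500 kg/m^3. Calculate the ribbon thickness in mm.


Ribbon cross-section from mass balance:
  Volume rate = throughput / density = 19792 / 2500 = 7.9168 m^3/h
  thickness = volume rate / (speed * 60 * width), i.e.
  thickness = throughput / (60 * speed * width * density) * 1000
  thickness = 19792 / (60 * 6.5 * 3.5 * 2500) * 1000 = 5.8 mm

5.8 mm


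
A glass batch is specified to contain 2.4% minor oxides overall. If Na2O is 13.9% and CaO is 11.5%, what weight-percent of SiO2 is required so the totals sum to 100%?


Known pieces sum to 100%:
  SiO2 = 100 - (others + Na2O + CaO)
  SiO2 = 100 - (2.4 + 13.9 + 11.5) = 72.2%

72.2%


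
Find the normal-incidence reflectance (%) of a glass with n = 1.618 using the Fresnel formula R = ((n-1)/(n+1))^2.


Fresnel reflectance at normal incidence:
  R = ((n - 1)/(n + 1))^2
  (n - 1)/(n + 1) = (1.618 - 1)/(1.618 + 1) = 0.236058
  R = 0.236058^2 = 0.0557234
  R(%) = 0.0557234 * 100 = 5.572%

5.572%


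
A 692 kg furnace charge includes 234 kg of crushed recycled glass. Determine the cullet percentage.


Cullet ratio = (cullet mass / total batch mass) * 100
  Ratio = 234 / 692 * 100 = 33.82%

33.82%


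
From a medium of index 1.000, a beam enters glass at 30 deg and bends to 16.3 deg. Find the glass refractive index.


Apply Snell's law: n1 * sin(theta1) = n2 * sin(theta2)
  n2 = n1 * sin(theta1) / sin(theta2)
  sin(30) = 0.5
  sin(16.3) = 0.280667
  n2 = 1.000 * 0.5 / 0.280667 = 1.7815

1.7815


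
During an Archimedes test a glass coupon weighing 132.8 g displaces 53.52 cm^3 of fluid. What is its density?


Use the definition of density:
  rho = mass / volume
  rho = 132.8 / 53.52 = 2.481 g/cm^3

2.481 g/cm^3


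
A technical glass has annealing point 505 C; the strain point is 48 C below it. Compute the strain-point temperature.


Strain point = annealing point - difference:
  T_strain = 505 - 48 = 457 C

457 C


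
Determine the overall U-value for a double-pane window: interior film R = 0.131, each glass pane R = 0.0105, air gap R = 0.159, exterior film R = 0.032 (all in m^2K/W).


Total thermal resistance (series):
  R_total = R_in + R_glass + R_air + R_glass + R_out
  R_total = 0.131 + 0.0105 + 0.159 + 0.0105 + 0.032 = 0.343 m^2K/W
U-value = 1 / R_total = 1 / 0.343 = 2.915 W/m^2K

2.915 W/m^2K


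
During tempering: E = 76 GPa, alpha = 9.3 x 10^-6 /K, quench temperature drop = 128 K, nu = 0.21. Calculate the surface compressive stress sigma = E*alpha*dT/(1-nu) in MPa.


Tempering stress: sigma = E * alpha * dT / (1 - nu)
  E (MPa) = 76 * 1000 = 76000
  Numerator = 76000 * (9.3 x 10^-6) * 128 = 90.4704
  Denominator = 1 - 0.21 = 0.79
  sigma = 90.4704 / 0.79 = 114.5 MPa

114.5 MPa


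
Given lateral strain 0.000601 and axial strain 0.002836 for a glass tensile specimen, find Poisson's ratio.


Poisson's ratio: nu = lateral strain / axial strain
  nu = 0.000601 / 0.002836 = 0.2119

0.2119


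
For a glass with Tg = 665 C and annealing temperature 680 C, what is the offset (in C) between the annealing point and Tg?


Offset = T_anneal - Tg:
  offset = 680 - 665 = 15 C

15 C


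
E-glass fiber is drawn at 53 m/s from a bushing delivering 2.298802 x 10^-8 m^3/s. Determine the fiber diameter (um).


Cross-sectional area from continuity:
  A = Q / v = 2.298802 x 10^-8 / 53 = 4.337362 x 10^-10 m^2
Diameter from circular cross-section:
  d = sqrt(4A / pi) * 10^6 (m -> um)
  d = sqrt(4 * 4.337362 x 10^-10 / pi) * 10^6 = 23.5 um

23.5 um


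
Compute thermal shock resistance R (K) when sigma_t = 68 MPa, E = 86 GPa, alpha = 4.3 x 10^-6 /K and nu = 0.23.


Thermal shock resistance: R = sigma * (1 - nu) / (E * alpha)
  Numerator = 68 * (1 - 0.23) = 52.36
  Denominator = 86 * 1000 * (4.3 x 10^-6) = 0.3698
  R = 52.36 / 0.3698 = 141.6 K

141.6 K


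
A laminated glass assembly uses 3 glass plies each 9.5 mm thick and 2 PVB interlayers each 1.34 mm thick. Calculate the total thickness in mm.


Total thickness = glass contribution + PVB contribution
  Glass: 3 * 9.5 = 28.5 mm
  PVB: 2 * 1.34 = 2.68 mm
  Total = 28.5 + 2.68 = 31.18 mm

31.18 mm


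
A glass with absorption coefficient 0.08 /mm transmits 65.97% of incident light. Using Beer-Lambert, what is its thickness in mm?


Rearrange T = exp(-alpha * thickness):
  thickness = -ln(T) / alpha
  T = 65.97/100 = 0.6597
  ln(T) = -0.41597
  -ln(T) = 0.41597
  thickness = 0.41597 / 0.08 = 5.2 mm

5.2 mm


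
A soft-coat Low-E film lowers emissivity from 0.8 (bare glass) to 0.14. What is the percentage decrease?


Percentage reduction = (1 - coated/uncoated) * 100
  Ratio = 0.14 / 0.8 = 0.175
  Reduction = (1 - 0.175) * 100 = 82.5%

82.5%


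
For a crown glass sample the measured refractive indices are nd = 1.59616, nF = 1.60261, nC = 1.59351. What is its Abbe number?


Abbe number formula: Vd = (nd - 1) / (nF - nC)
  nd - 1 = 1.59616 - 1 = 0.59616
  nF - nC = 1.60261 - 1.59351 = 0.0091
  Vd = 0.59616 / 0.0091 = 65.51

65.51


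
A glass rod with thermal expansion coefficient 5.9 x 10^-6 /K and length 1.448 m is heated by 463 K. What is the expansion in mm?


Thermal expansion formula: dL = alpha * L0 * dT
  dL = (5.9 x 10^-6) * 1.448 * 463 = 0.0039555 m
Convert to mm: 0.0039555 * 1000 = 3.9555 mm

3.9555 mm


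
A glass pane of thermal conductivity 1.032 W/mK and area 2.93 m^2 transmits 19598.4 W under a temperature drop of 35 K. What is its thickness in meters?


Fourier's law: t = k * A * dT / Q
  t = 1.032 * 2.93 * 35 / 19598.4
  t = 105.8316 / 19598.4 = 0.0054 m

0.0054 m


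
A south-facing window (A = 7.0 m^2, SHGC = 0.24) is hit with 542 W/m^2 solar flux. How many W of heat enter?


Solar heat gain: Q = Area * SHGC * Irradiance
  Q = 7.0 * 0.24 * 542 = 910.6 W

910.6 W


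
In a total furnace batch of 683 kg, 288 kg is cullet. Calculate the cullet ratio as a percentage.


Cullet ratio = (cullet mass / total batch mass) * 100
  Ratio = 288 / 683 * 100 = 42.17%

42.17%


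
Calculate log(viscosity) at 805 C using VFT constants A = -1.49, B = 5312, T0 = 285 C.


VFT equation: log(eta) = A + B / (T - T0)
  T - T0 = 805 - 285 = 520
  B / (T - T0) = 5312 / 520 = 10.215
  log(eta) = -1.49 + 10.215 = 8.725

8.725


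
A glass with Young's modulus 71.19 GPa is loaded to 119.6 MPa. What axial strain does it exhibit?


Rearrange E = sigma / epsilon:
  epsilon = sigma / E
  E (MPa) = 71.19 * 1000 = 71190
  epsilon = 119.6 / 71190 = 0.00168

0.00168


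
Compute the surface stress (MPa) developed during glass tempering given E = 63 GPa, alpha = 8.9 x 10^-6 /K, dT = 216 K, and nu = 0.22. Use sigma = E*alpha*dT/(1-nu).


Tempering stress: sigma = E * alpha * dT / (1 - nu)
  E (MPa) = 63 * 1000 = 63000
  Numerator = 63000 * (8.9 x 10^-6) * 216 = 121.1112
  Denominator = 1 - 0.22 = 0.78
  sigma = 121.1112 / 0.78 = 155.3 MPa

155.3 MPa


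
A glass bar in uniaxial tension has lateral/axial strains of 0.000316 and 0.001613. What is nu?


Poisson's ratio: nu = lateral strain / axial strain
  nu = 0.000316 / 0.001613 = 0.1959

0.1959


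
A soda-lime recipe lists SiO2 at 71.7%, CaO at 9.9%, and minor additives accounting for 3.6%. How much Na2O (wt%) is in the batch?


Pieces sum to 100%:
  Na2O = 100 - (SiO2 + CaO + others)
  Na2O = 100 - (71.7 + 9.9 + 3.6) = 14.8%

14.8%


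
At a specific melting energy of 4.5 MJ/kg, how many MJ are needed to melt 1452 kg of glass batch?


Total energy = mass * specific energy
  E = 1452 * 4.5 = 6534 MJ

6534 MJ


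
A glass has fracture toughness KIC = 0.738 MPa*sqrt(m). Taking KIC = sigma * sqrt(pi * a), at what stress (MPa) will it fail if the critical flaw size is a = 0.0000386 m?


Rearrange KIC = sigma * sqrt(pi * a):
  sigma = KIC / sqrt(pi * a)
  sqrt(pi * 0.0000386) = 0.011012
  sigma = 0.738 / 0.011012 = 67.02 MPa

67.02 MPa


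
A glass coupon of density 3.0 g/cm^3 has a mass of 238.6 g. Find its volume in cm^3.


Rearrange rho = m / V:
  V = m / rho
  V = 238.6 / 3.0 = 79.533 cm^3

79.533 cm^3


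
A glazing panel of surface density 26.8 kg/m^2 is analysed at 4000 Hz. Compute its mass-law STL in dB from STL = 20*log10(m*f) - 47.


Mass law: STL = 20 * log10(m * f) - 47
  m * f = 26.8 * 4000 = 107200
  log10(107200) = 5.03019
  STL = 20 * 5.03019 - 47 = 100.6038 - 47 = 53.6 dB

53.6 dB


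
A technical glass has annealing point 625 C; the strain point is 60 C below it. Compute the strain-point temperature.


Strain point = annealing point - difference:
  T_strain = 625 - 60 = 565 C

565 C


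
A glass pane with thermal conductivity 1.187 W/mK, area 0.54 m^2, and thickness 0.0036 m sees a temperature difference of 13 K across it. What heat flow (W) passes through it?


Fourier's law: Q = k * A * dT / t
  Q = 1.187 * 0.54 * 13 / 0.0036
  Q = 8.33274 / 0.0036 = 2314.7 W

2314.7 W


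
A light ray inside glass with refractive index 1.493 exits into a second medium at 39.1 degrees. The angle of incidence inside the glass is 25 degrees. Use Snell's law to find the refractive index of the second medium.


Apply Snell's law: n1 * sin(theta1) = n2 * sin(theta2)
  n2 = n1 * sin(theta1) / sin(theta2)
  sin(25) = 0.422618
  sin(39.1) = 0.630676
  n2 = 1.493 * 0.422618 / 0.630676 = 1.0005

1.0005


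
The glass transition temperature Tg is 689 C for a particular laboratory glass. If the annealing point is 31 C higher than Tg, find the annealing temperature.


The annealing temperature is Tg plus the offset:
  T_anneal = 689 + 31 = 720 C

720 C


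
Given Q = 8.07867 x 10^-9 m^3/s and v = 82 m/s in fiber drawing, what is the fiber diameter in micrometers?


Cross-sectional area from continuity:
  A = Q / v = 8.07867 x 10^-9 / 82 = 9.852037 x 10^-11 m^2
Diameter from circular cross-section:
  d = sqrt(4A / pi) * 10^6 (m -> um)
  d = sqrt(4 * 9.852037 x 10^-11 / pi) * 10^6 = 11.2 um

11.2 um


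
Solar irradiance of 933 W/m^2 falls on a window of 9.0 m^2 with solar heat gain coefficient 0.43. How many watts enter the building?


Solar heat gain: Q = Area * SHGC * Irradiance
  Q = 9.0 * 0.43 * 933 = 3610.7 W

3610.7 W


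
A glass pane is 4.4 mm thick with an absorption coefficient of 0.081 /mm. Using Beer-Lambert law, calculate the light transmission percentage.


Beer-Lambert law: T = exp(-alpha * thickness)
  exponent = -0.081 * 4.4 = -0.3564
  T = exp(-0.3564) = 0.7002
  Percentage = 0.7002 * 100 = 70.02%

70.02%


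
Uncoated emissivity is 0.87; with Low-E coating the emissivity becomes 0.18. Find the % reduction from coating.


Percentage reduction = (1 - coated/uncoated) * 100
  Ratio = 0.18 / 0.87 = 0.2069
  Reduction = (1 - 0.2069) * 100 = 79.3%

79.3%


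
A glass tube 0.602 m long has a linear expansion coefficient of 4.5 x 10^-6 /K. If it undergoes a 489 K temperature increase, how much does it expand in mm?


Thermal expansion formula: dL = alpha * L0 * dT
  dL = (4.5 x 10^-6) * 0.602 * 489 = 0.0013247 m
Convert to mm: 0.0013247 * 1000 = 1.3247 mm

1.3247 mm


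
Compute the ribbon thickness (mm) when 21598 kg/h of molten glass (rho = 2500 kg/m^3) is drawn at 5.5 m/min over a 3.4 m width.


Ribbon cross-section from mass balance:
  Volume rate = throughput / density = 21598 / 2500 = 8.6392 m^3/h
  thickness = volume rate / (speed * 60 * width), i.e.
  thickness = throughput / (60 * speed * width * density) * 1000
  thickness = 21598 / (60 * 5.5 * 3.4 * 2500) * 1000 = 7.7 mm

7.7 mm


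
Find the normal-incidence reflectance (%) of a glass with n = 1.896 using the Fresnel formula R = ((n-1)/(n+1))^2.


Fresnel reflectance at normal incidence:
  R = ((n - 1)/(n + 1))^2
  (n - 1)/(n + 1) = (1.896 - 1)/(1.896 + 1) = 0.309392
  R = 0.309392^2 = 0.0957234
  R(%) = 0.0957234 * 100 = 9.572%

9.572%


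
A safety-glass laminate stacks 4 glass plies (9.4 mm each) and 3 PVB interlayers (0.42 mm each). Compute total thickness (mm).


Total thickness = glass contribution + PVB contribution
  Glass: 4 * 9.4 = 37.6 mm
  PVB: 3 * 0.42 = 1.26 mm
  Total = 37.6 + 1.26 = 38.86 mm

38.86 mm


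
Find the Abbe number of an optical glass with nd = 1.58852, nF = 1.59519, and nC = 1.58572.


Abbe number formula: Vd = (nd - 1) / (nF - nC)
  nd - 1 = 1.58852 - 1 = 0.58852
  nF - nC = 1.59519 - 1.58572 = 0.00947
  Vd = 0.58852 / 0.00947 = 62.15

62.15


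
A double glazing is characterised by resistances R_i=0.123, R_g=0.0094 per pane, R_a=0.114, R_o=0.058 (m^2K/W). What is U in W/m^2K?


Total thermal resistance (series):
  R_total = R_in + R_glass + R_air + R_glass + R_out
  R_total = 0.123 + 0.0094 + 0.114 + 0.0094 + 0.058 = 0.3138 m^2K/W
U-value = 1 / R_total = 1 / 0.3138 = 3.187 W/m^2K

3.187 W/m^2K


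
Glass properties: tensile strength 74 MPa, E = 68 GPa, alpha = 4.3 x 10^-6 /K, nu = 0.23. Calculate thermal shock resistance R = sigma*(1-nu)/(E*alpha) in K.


Thermal shock resistance: R = sigma * (1 - nu) / (E * alpha)
  Numerator = 74 * (1 - 0.23) = 56.98
  Denominator = 68 * 1000 * (4.3 x 10^-6) = 0.2924
  R = 56.98 / 0.2924 = 194.9 K

194.9 K


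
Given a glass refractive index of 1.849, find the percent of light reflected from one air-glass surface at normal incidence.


Fresnel reflectance at normal incidence:
  R = ((n - 1)/(n + 1))^2
  (n - 1)/(n + 1) = (1.849 - 1)/(1.849 + 1) = 0.297999
  R = 0.297999^2 = 0.0888034
  R(%) = 0.0888034 * 100 = 8.88%

8.88%


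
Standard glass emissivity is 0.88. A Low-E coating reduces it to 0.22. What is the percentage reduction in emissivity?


Percentage reduction = (1 - coated/uncoated) * 100
  Ratio = 0.22 / 0.88 = 0.25
  Reduction = (1 - 0.25) * 100 = 75.0%

75.0%


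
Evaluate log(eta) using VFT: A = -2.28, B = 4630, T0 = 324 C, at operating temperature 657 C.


VFT equation: log(eta) = A + B / (T - T0)
  T - T0 = 657 - 324 = 333
  B / (T - T0) = 4630 / 333 = 13.904
  log(eta) = -2.28 + 13.904 = 11.624

11.624


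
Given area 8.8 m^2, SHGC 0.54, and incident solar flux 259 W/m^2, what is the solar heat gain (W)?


Solar heat gain: Q = Area * SHGC * Irradiance
  Q = 8.8 * 0.54 * 259 = 1230.8 W

1230.8 W


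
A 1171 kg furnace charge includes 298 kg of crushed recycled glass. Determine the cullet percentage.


Cullet ratio = (cullet mass / total batch mass) * 100
  Ratio = 298 / 1171 * 100 = 25.45%

25.45%


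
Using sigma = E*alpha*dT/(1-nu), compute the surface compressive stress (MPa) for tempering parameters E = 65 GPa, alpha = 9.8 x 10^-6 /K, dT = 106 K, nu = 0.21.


Tempering stress: sigma = E * alpha * dT / (1 - nu)
  E (MPa) = 65 * 1000 = 65000
  Numerator = 65000 * (9.8 x 10^-6) * 106 = 67.522
  Denominator = 1 - 0.21 = 0.79
  sigma = 67.522 / 0.79 = 85.5 MPa

85.5 MPa


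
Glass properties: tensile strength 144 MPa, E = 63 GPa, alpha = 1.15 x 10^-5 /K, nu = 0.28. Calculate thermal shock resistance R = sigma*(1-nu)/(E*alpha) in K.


Thermal shock resistance: R = sigma * (1 - nu) / (E * alpha)
  Numerator = 144 * (1 - 0.28) = 103.68
  Denominator = 63 * 1000 * (1.15 x 10^-5) = 0.7245
  R = 103.68 / 0.7245 = 143.1 K

143.1 K


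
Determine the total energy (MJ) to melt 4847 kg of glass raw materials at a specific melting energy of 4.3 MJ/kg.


Total energy = mass * specific energy
  E = 4847 * 4.3 = 20842.1 MJ

20842.1 MJ


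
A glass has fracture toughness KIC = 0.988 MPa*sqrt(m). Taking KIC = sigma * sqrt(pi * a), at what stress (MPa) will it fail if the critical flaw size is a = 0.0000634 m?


Rearrange KIC = sigma * sqrt(pi * a):
  sigma = KIC / sqrt(pi * a)
  sqrt(pi * 0.0000634) = 0.014113
  sigma = 0.988 / 0.014113 = 70.01 MPa

70.01 MPa


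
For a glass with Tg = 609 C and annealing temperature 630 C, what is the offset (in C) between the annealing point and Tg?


Offset = T_anneal - Tg:
  offset = 630 - 609 = 21 C

21 C


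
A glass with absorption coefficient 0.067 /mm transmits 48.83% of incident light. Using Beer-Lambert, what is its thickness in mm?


Rearrange T = exp(-alpha * thickness):
  thickness = -ln(T) / alpha
  T = 48.83/100 = 0.4883
  ln(T) = -0.71683
  -ln(T) = 0.71683
  thickness = 0.71683 / 0.067 = 10.7 mm

10.7 mm


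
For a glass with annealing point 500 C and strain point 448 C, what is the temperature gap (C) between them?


Gap = T_anneal - T_strain:
  gap = 500 - 448 = 52 C

52 C


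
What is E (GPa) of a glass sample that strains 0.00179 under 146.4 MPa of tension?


Young's modulus: E = stress / strain
  E = 146.4 MPa / 0.00179 = 81787.71 MPa
Convert to GPa: 81787.71 / 1000 = 81.79 GPa

81.79 GPa


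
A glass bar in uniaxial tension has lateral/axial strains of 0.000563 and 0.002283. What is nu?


Poisson's ratio: nu = lateral strain / axial strain
  nu = 0.000563 / 0.002283 = 0.2466

0.2466


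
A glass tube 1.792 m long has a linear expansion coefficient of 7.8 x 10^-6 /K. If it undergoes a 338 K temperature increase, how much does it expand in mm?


Thermal expansion formula: dL = alpha * L0 * dT
  dL = (7.8 x 10^-6) * 1.792 * 338 = 0.00472443 m
Convert to mm: 0.00472443 * 1000 = 4.7244 mm

4.7244 mm


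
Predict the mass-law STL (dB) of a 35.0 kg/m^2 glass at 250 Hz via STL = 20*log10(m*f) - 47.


Mass law: STL = 20 * log10(m * f) - 47
  m * f = 35.0 * 250 = 8750
  log10(8750) = 3.94201
  STL = 20 * 3.94201 - 47 = 78.8402 - 47 = 31.8 dB

31.8 dB


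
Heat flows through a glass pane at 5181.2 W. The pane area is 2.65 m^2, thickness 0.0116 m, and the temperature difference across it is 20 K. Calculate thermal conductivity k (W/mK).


Fourier's law rearranged: k = Q * t / (A * dT)
  Numerator = 5181.2 * 0.0116 = 60.10192
  Denominator = 2.65 * 20 = 53.0
  k = 60.10192 / 53.0 = 1.134 W/mK

1.134 W/mK


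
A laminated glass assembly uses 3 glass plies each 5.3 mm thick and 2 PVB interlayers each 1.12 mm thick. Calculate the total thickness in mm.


Total thickness = glass contribution + PVB contribution
  Glass: 3 * 5.3 = 15.9 mm
  PVB: 2 * 1.12 = 2.24 mm
  Total = 15.9 + 2.24 = 18.14 mm

18.14 mm


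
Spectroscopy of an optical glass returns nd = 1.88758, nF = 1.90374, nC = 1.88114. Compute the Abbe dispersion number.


Abbe number formula: Vd = (nd - 1) / (nF - nC)
  nd - 1 = 1.88758 - 1 = 0.88758
  nF - nC = 1.90374 - 1.88114 = 0.0226
  Vd = 0.88758 / 0.0226 = 39.27

39.27


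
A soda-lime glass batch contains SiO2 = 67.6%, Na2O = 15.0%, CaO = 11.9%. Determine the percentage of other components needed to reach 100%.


Sum the three major oxides:
  SiO2 + Na2O + CaO = 67.6 + 15.0 + 11.9 = 94.5%
Subtract from 100%:
  Others = 100 - 94.5 = 5.5%

5.5%


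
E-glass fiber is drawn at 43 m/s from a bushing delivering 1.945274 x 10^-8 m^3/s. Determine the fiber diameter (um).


Cross-sectional area from continuity:
  A = Q / v = 1.945274 x 10^-8 / 43 = 4.523893 x 10^-10 m^2
Diameter from circular cross-section:
  d = sqrt(4A / pi) * 10^6 (m -> um)
  d = sqrt(4 * 4.523893 x 10^-10 / pi) * 10^6 = 24.0 um

24.0 um


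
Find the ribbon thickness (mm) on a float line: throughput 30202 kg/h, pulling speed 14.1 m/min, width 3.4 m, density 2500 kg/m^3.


Ribbon cross-section from mass balance:
  Volume rate = throughput / density = 30202 / 2500 = 12.0808 m^3/h
  thickness = volume rate / (speed * 60 * width), i.e.
  thickness = throughput / (60 * speed * width * density) * 1000
  thickness = 30202 / (60 * 14.1 * 3.4 * 2500) * 1000 = 4.2 mm

4.2 mm


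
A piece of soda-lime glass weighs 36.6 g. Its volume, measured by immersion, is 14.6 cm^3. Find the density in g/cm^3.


Use the definition of density:
  rho = mass / volume
  rho = 36.6 / 14.6 = 2.507 g/cm^3

2.507 g/cm^3


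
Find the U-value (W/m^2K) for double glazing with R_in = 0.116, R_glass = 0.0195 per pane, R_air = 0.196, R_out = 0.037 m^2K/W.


Total thermal resistance (series):
  R_total = R_in + R_glass + R_air + R_glass + R_out
  R_total = 0.116 + 0.0195 + 0.196 + 0.0195 + 0.037 = 0.388 m^2K/W
U-value = 1 / R_total = 1 / 0.388 = 2.577 W/m^2K

2.577 W/m^2K


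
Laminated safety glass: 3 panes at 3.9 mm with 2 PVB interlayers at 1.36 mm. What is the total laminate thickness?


Total thickness = glass contribution + PVB contribution
  Glass: 3 * 3.9 = 11.7 mm
  PVB: 2 * 1.36 = 2.72 mm
  Total = 11.7 + 2.72 = 14.42 mm

14.42 mm


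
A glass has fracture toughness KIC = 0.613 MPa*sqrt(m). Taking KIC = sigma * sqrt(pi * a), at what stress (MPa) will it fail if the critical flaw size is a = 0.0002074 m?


Rearrange KIC = sigma * sqrt(pi * a):
  sigma = KIC / sqrt(pi * a)
  sqrt(pi * 0.0002074) = 0.025526
  sigma = 0.613 / 0.025526 = 24.01 MPa

24.01 MPa


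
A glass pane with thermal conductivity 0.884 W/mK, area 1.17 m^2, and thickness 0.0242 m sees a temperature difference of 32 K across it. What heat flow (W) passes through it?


Fourier's law: Q = k * A * dT / t
  Q = 0.884 * 1.17 * 32 / 0.0242
  Q = 33.09696 / 0.0242 = 1367.6 W

1367.6 W


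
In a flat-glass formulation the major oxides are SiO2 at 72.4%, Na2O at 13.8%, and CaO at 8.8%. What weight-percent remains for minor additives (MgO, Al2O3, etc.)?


Sum the three major oxides:
  SiO2 + Na2O + CaO = 72.4 + 13.8 + 8.8 = 95.0%
Subtract from 100%:
  Others = 100 - 95.0 = 5.0%

5.0%


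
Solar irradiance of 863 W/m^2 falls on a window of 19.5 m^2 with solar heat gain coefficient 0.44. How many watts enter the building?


Solar heat gain: Q = Area * SHGC * Irradiance
  Q = 19.5 * 0.44 * 863 = 7404.5 W

7404.5 W


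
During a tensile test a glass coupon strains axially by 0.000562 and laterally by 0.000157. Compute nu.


Poisson's ratio: nu = lateral strain / axial strain
  nu = 0.000157 / 0.000562 = 0.2794

0.2794


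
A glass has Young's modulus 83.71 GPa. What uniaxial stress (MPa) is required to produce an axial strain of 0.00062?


Rearrange E = sigma / epsilon:
  sigma = E * epsilon
  E (MPa) = 83.71 * 1000 = 83710
  sigma = 83710 * 0.00062 = 51.9 MPa

51.9 MPa


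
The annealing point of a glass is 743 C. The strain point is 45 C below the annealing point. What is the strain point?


Strain point = annealing point - difference:
  T_strain = 743 - 45 = 698 C

698 C


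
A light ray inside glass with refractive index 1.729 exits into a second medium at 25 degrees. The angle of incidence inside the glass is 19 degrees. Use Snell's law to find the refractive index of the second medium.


Apply Snell's law: n1 * sin(theta1) = n2 * sin(theta2)
  n2 = n1 * sin(theta1) / sin(theta2)
  sin(19) = 0.325568
  sin(25) = 0.422618
  n2 = 1.729 * 0.325568 / 0.422618 = 1.332

1.332
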